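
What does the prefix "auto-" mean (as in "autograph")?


Prefix: auto-
Example: autograph (auto- + graph)
Meaning = self


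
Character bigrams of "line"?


Word: "line" (length 4)
Number of bigrams = 4 - 2 + 1 = 3
  Position 0: "li"
  Position 1: "in"
  Position 2: "ne"
Bigrams = "li", "in", "ne"


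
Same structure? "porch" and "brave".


Pattern of "porch": [0, 1, 2, 3, 4]
Pattern of "brave": [0, 1, 2, 3, 4]
Patterns match
Same pattern = Yes


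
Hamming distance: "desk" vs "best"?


Comparing character by character (same length = 4):
  Pos 0: 'd' vs 'b' !=
  Pos 1: 'e' vs 'e' =
  Pos 2: 's' vs 's' =
  Pos 3: 'k' vs 't' !=
Hamming distance = 2


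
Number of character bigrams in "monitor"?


Word: "monitor" (length 7)
Number of 2-grams = length - 2 + 1 = 7 - 2 + 1
= 6


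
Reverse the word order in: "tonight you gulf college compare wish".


Original: "tonight you gulf college compare wish"
Words (1..n): tonight | you | gulf | college | compare | wish
Reversed (n..1): wish | compare | college | gulf | you | tonight
Result = "wish compare college gulf you tonight"


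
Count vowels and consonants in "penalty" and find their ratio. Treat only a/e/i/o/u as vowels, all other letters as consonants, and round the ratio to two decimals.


Word: "penalty"
Vowels (a,e,i,o,u): 2
Consonants: 5
Ratio = 2/5
= 0.40


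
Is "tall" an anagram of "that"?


Word 1: "that" → sorted: ahtt
Word 2: "tall" → sorted: allt
Same letters? ahtt != allt
Anagram = No


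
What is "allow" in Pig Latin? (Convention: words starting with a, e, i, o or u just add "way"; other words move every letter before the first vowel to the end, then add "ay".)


Word: "allow"
Starts with vowel → add 'way'
Pig Latin = "allowway"


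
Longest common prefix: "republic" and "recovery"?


Word 1: "republic"
Word 2: "recovery"
Comparing from start:
  Pos 0: 'r' == 'r'
  Pos 1: 'e' == 'e'
  Pos 2: 'p' != 'c' (stop)
LCP = "re" (length 2)


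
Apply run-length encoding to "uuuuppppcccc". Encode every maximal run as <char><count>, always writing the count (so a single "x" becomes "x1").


String: "uuuuppppcccc"
Scanning for consecutive runs:
  'u' x 4
  'p' x 4
  'c' x 4
RLE = "u4p4c4"


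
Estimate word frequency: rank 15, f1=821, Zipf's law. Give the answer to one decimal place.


Zipf's law: f(r) = f(1) / r
f(1) = 821
f(15) = 821 / 15
= 54.7 occurrences


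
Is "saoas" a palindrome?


Word: "saoas"
Reversed: "saoas"
Forward == Backward? saoas == saoas
Palindrome = Yes


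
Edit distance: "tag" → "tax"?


Word 1: "tag" (length 3)
Word 2: "tax" (length 3)
One optimal edit sequence (insert/delete/substitute each cost 1):
  1. keep 't'
  2. keep 'a'
  3. substitute 'g' -> 'x'  (+1)
Total edit operations: 1
Edit distance = 1


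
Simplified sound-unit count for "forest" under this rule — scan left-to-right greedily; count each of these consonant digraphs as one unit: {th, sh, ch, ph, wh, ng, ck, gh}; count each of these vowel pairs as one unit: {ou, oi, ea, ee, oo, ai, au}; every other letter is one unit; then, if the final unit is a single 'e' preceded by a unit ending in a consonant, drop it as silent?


Word: "forest" (6 letters)
Left-to-right scan:
  1. 'f' (letter)
  2. 'o' (letter)
  3. 'r' (letter)
  4. 'e' (letter)
  5. 's' (letter)
  6. 't' (letter)
Units from scan: 6
Sound units = 6 units


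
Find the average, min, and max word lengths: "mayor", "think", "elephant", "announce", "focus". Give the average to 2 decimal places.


Lengths: "mayor"=5, "think"=5, "elephant"=8, "announce"=8, "focus"=5
Sum = 31, Count = 5
Average = 31/5 = 6.20
= avg=6.20, min=5, max=8


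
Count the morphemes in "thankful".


Word: "thankful"
Morphemes: thank + -ful
Each morpheme carries meaning
= 2 morphemes


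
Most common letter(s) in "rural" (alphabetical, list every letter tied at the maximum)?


Word: "rural"
Letter counts:
  'a': 1
  'l': 1
  'r': 2
  'u': 1
Maximum count = 2
Most frequent = 'r' (2 times each)


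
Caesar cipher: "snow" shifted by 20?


Word: "snow"
Shift: 20
Each letter → (letter + shift) mod 26:
  's' (18) + 20 = 12 → 'm'
  'n' (13) + 20 = 7 → 'h'
  'o' (14) + 20 = 8 → 'i'
  'w' (22) + 20 = 16 → 'q'
Result = "mhiq"


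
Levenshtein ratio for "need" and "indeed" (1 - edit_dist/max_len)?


Word 1: "need" (length 4)
Word 2: "indeed" (length 6)
One optimal edit sequence:
  1. insert 'i'  (+1)
  2. keep 'n'
  3. insert 'd'  (+1)
  4. keep 'e'
  5. keep 'e'
  6. keep 'd'
Edit distance = 2
Max length = max(4, 6) = 6
Similarity = 1 - 2/6
= 0.6667


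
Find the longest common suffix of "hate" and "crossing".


Word 1: "hate"
Word 2: "crossing"
Comparing from end:
  Pos -1: 'e' != 'g' (stop)
LCS = "" (length 0)


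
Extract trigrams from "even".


Word: "even" (length 4)
Number of trigrams = 4 - 3 + 1 = 2
  Position 0: "eve"
  Position 1: "ven"
Trigrams = "eve", "ven"


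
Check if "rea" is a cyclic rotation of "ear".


Word: "ear", Candidate: "rea"
Method: check if candidate is substring of word+word
"earear" contains "rea"? Yes
Is rotation = Yes


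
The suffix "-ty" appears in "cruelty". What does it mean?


Suffix: -ty
Example: cruelty (cruel + -ty)
Meaning = quality of


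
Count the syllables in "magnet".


Word: "magnet"
Syllable breakdown: mag | net
Counting: 2 parts
= 2 syllables


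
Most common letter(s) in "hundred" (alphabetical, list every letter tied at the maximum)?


Word: "hundred"
Letter counts:
  'd': 2
  'e': 1
  'h': 1
  'n': 1
  'r': 1
  'u': 1
Maximum count = 2
Most frequent = 'd' (2 times each)


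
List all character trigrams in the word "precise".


Word: "precise" (length 7)
Number of trigrams = 7 - 3 + 1 = 5
  Position 0: "pre"
  Position 1: "rec"
  Position 2: "eci"
  Position 3: "cis"
  Position 4: "ise"
Trigrams = "pre", "rec", "eci", "cis", "ise"


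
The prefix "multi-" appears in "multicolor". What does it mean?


Prefix: multi-
As in: multicolor -> multi- + color
Meaning = many


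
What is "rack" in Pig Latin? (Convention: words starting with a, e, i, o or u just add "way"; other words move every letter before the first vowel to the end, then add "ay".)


Word: "rack"
Starts with consonant(s) → move to end, add 'ay'
Consonant cluster: "r"
Pig Latin = "ackray"


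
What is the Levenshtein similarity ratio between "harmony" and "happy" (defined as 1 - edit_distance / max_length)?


Word 1: "harmony" (length 7)
Word 2: "happy" (length 5)
One optimal edit sequence:
  1. keep 'h'
  2. keep 'a'
  3. delete 'r'  (+1)
  4. delete 'm'  (+1)
  5. substitute 'o' -> 'p'  (+1)
  6. substitute 'n' -> 'p'  (+1)
  7. keep 'y'
Edit distance = 4
Max length = max(7, 5) = 7
Similarity = 1 - 4/7
= 0.4286


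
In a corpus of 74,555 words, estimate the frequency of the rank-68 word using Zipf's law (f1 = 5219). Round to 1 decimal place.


Zipf's law: f(r) = f(1) / r
f(1) = 5219
f(68) = 5219 / 68
= 76.8 occurrences


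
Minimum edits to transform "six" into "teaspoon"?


Word 1: "six" (length 3)
Word 2: "teaspoon" (length 8)
One optimal edit sequence (insert/delete/substitute each cost 1):
  1. insert 't'  (+1)
  2. insert 'e'  (+1)
  3. insert 'a'  (+1)
  4. keep 's'
  5. insert 'p'  (+1)
  6. insert 'o'  (+1)
  7. substitute 'i' -> 'o'  (+1)
  8. substitute 'x' -> 'n'  (+1)
Total edit operations: 7
Edit distance = 7


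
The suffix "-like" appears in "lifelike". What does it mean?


Suffix: -like
Example: lifelike (life + -like)
Meaning = resembling


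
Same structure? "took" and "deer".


Pattern of "took": [0, 1, 1, 2]
Pattern of "deer": [0, 1, 1, 2]
Patterns match
Same pattern = Yes


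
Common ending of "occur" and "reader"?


Word 1: "occur"
Word 2: "reader"
Comparing from end:
  Pos -1: 'r' == 'r'
  Pos -2: 'u' != 'e' (stop)
LCS = "r" (length 1)


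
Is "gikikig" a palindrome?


Word: "gikikig"
Reversed: "gikikig"
Forward == Backward? gikikig == gikikig
Palindrome = Yes


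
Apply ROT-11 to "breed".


Word: "breed"
Shift: 11
Each letter → (letter + shift) mod 26:
  'b' (1) + 11 = 12 → 'm'
  'r' (17) + 11 = 2 → 'c'
  'e' (4) + 11 = 15 → 'p'
  'e' (4) + 11 = 15 → 'p'
  'd' (3) + 11 = 14 → 'o'
Result = "mcppo"


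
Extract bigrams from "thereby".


Word: "thereby" (length 7)
Number of bigrams = 7 - 2 + 1 = 6
  Position 0: "th"
  Position 1: "he"
  Position 2: "er"
  Position 3: "re"
  Position 4: "eb"
  Position 5: "by"
Bigrams = "th", "he", "er", "re", "eb", "by"


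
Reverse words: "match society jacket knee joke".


Original: "match society jacket knee joke"
Words (1..n): match | society | jacket | knee | joke
Reversed (n..1): joke | knee | jacket | society | match
Result = "joke knee jacket society match"


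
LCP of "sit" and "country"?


Word 1: "sit"
Word 2: "country"
Comparing from start:
  Pos 0: 's' != 'c' (stop)
LCP = "" (length 0)


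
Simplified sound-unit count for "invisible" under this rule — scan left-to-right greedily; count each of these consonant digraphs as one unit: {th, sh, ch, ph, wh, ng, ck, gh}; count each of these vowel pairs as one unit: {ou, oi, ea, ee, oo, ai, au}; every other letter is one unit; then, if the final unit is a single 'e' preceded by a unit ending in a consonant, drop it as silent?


Word: "invisible" (9 letters)
Left-to-right scan:
  [1] 'i' (letter)
  [2] 'n' (letter)
  [3] 'v' (letter)
  [4] 'i' (letter)
  [5] 's' (letter)
  [6] 'i' (letter)
  [7] 'b' (letter)
  [8] 'l' (letter)
  [9] 'e' (letter)
Units from scan: 9
Final unit is 'e' after a consonant -> drop as silent (-1)
Sound units = 8 units


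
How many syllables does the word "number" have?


Word: "number"
Syllable breakdown: num-ber
Counting: 2 parts
= 2 syllables


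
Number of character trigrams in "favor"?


Word: "favor" (length 5)
Number of 3-grams = length - 3 + 1 = 5 - 3 + 1
= 3


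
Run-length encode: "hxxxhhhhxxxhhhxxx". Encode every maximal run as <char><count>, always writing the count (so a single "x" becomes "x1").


String: "hxxxhhhhxxxhhhxxx"
Scanning for consecutive runs:
  'h' x 1
  'x' x 3
  'h' x 4
  'x' x 3
  'h' x 3
  'x' x 3
RLE = "h1x3h4x3h3x3"


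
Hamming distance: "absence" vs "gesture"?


Comparing character by character (same length = 7):
  Pos 0: 'a' vs 'g' !=
  Pos 1: 'b' vs 'e' !=
  Pos 2: 's' vs 's' =
  Pos 3: 'e' vs 't' !=
  Pos 4: 'n' vs 'u' !=
  Pos 5: 'c' vs 'r' !=
  Pos 6: 'e' vs 'e' =
Hamming distance = 5


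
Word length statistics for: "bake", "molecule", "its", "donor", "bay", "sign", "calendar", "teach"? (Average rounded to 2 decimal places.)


Lengths: "bake"=4, "molecule"=8, "its"=3, "donor"=5, "bay"=3, "sign"=4, "calendar"=8, "teach"=5
Sum = 40, Count = 8
Average = 40/8 = 5.00
= avg=5.00, min=3, max=8


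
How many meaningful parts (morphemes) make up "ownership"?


Word: "ownership"
Morphemes: own + -er + -ship
Each morpheme carries meaning
= 3 morphemes


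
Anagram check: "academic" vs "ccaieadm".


Word 1: "academic" → sorted: aaccdeim
Word 2: "ccaieadm" → sorted: aaccdeim
Same letters? aaccdeim == aaccdeim
Anagram = Yes


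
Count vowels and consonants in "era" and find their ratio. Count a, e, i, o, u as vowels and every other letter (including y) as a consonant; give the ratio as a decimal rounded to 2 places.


Word: "era"
Vowels (a,e,i,o,u): 2
Consonants: 1
Ratio = 2/1
= 2.00


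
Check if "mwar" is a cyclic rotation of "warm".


Word: "warm", Candidate: "mwar"
Method: check if candidate is substring of word+word
"warmwarm" contains "mwar"? Yes
Is rotation = Yes


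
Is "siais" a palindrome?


Word: "siais"
Reversed: "siais"
Forward == Backward? siais == siais
Palindrome = Yes


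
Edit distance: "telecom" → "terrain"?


Word 1: "telecom" (length 7)
Word 2: "terrain" (length 7)
One optimal edit sequence (insert/delete/substitute each cost 1):
  1. keep 't'
  2. keep 'e'
  3. substitute 'l' -> 'r'  (+1)
  4. substitute 'e' -> 'r'  (+1)
  5. substitute 'c' -> 'a'  (+1)
  6. substitute 'o' -> 'i'  (+1)
  7. substitute 'm' -> 'n'  (+1)
Total edit operations: 5
Edit distance = 5


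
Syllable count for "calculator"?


Word: "calculator"
Syllable breakdown: cal / cu / la / tor
Counting: 4 parts
= 4 syllables


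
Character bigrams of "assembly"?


Word: "assembly" (length 8)
Number of bigrams = 8 - 2 + 1 = 7
  Position 0: "as"
  Position 1: "ss"
  Position 2: "se"
  Position 3: "em"
  Position 4: "mb"
  Position 5: "bl"
  Position 6: "ly"
Bigrams = "as", "ss", "se", "em", "mb", "bl", "ly"


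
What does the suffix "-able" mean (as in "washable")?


Suffix: -able
Example: washable = wash + -able
Meaning = capable of


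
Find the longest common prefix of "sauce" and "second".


Word 1: "sauce"
Word 2: "second"
Comparing from start:
  Pos 0: 's' == 's'
  Pos 1: 'a' != 'e' (stop)
LCP = "s" (length 1)


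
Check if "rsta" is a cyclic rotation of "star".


Word: "star", Candidate: "rsta"
Method: check if candidate is substring of word+word
"starstar" contains "rsta"? Yes
Is rotation = Yes


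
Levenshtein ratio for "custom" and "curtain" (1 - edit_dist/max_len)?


Word 1: "custom" (length 6)
Word 2: "curtain" (length 7)
One optimal edit sequence:
  1. keep 'c'
  2. keep 'u'
  3. substitute 's' -> 'r'  (+1)
  4. keep 't'
  5. insert 'a'  (+1)
  6. substitute 'o' -> 'i'  (+1)
  7. substitute 'm' -> 'n'  (+1)
Edit distance = 4
Max length = max(6, 7) = 7
Similarity = 1 - 4/7
= 0.4286


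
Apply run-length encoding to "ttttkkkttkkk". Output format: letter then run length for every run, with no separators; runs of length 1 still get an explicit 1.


String: "ttttkkkttkkk"
Scanning for consecutive runs:
  't' x 4
  'k' x 3
  't' x 2
  'k' x 3
RLE = "t4k3t2k3"


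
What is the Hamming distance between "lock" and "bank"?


Comparing character by character (same length = 4):
  Pos 0: 'l' vs 'b' !=
  Pos 1: 'o' vs 'a' !=
  Pos 2: 'c' vs 'n' !=
  Pos 3: 'k' vs 'k' =
Hamming distance = 3


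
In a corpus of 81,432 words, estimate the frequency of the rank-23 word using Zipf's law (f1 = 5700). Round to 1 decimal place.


Zipf's law: f(r) = f(1) / r
f(1) = 5700
f(23) = 5700 / 23
= 247.8 occurrences


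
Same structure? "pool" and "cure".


Pattern of "pool": [0, 1, 1, 2]
Pattern of "cure": [0, 1, 2, 3]
Patterns do not match
Same pattern = No


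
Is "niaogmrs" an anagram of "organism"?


Word 1: "organism" → sorted: agimnors
Word 2: "niaogmrs" → sorted: agimnors
Same letters? agimnors == agimnors
Anagram = Yes


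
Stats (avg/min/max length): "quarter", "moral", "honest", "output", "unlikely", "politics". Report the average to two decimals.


Lengths: "quarter"=7, "moral"=5, "honest"=6, "output"=6, "unlikely"=8, "politics"=8
Sum = 40, Count = 6
Average = 40/6 = 6.67
= avg=6.67, min=5, max=8


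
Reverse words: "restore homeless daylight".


Original: "restore homeless daylight"
Words (1..n): restore | homeless | daylight
Reversed (n..1): daylight | homeless | restore
Result = "daylight homeless restore"


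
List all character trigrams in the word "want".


Word: "want" (length 4)
Number of trigrams = 4 - 3 + 1 = 2
  Position 0: "wan"
  Position 1: "ant"
Trigrams = "wan", "ant"


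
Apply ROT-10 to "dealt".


Word: "dealt"
Shift: 10
Each letter → (letter + shift) mod 26:
  'd' (3) + 10 = 13 → 'n'
  'e' (4) + 10 = 14 → 'o'
  'a' (0) + 10 = 10 → 'k'
  'l' (11) + 10 = 21 → 'v'
  't' (19) + 10 = 3 → 'd'
Result = "nokvd"


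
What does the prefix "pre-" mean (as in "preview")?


Prefix: pre-
Example: preview (pre- + view)
Meaning = before


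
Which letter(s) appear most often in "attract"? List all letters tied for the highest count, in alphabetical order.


Word: "attract"
Letter counts:
  'a': 2
  'c': 1
  'r': 1
  't': 3
Maximum count = 3
Most frequent = 't' (3 times each)


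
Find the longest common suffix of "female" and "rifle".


Word 1: "female"
Word 2: "rifle"
Comparing from end:
  Pos -1: 'e' == 'e'
  Pos -2: 'l' == 'l'
  Pos -3: 'a' != 'f' (stop)
LCS = "le" (length 2)


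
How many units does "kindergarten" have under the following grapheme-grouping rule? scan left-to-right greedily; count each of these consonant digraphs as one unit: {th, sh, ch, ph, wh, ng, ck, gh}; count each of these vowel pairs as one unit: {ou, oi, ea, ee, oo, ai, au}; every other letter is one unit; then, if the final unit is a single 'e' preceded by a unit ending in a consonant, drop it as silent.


Word: "kindergarten" (12 letters)
Left-to-right scan:
  [1] 'k' (letter)
  [2] 'i' (letter)
  [3] 'n' (letter)
  [4] 'd' (letter)
  [5] 'e' (letter)
  [6] 'r' (letter)
  [7] 'g' (letter)
  [8] 'a' (letter)
  [9] 'r' (letter)
  [10] 't' (letter)
  [11] 'e' (letter)
  [12] 'n' (letter)
Units from scan: 12
Sound units = 12 units


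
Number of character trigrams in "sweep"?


Word: "sweep" (length 5)
Number of 3-grams = length - 3 + 1 = 5 - 3 + 1
= 3


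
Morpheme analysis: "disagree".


Word: "disagree"
Morphemes: dis- / agree
Each morpheme carries meaning
= 2 morphemes


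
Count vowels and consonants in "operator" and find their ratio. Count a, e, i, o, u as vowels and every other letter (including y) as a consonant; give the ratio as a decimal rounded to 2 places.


Word: "operator"
Vowels (a,e,i,o,u): 4
Consonants: 4
Ratio = 4/4
= 1.00


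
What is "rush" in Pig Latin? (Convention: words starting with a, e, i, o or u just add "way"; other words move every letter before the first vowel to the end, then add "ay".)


Word: "rush"
Starts with consonant(s) → move to end, add 'ay'
Consonant cluster: "r"
Pig Latin = "ushray"


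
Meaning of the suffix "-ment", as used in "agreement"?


Suffix: -ment
As in: agreement -> agree + -ment
Meaning = result of action


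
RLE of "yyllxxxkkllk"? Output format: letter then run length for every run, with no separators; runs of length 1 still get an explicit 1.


String: "yyllxxxkkllk"
Scanning for consecutive runs:
  'y' x 2
  'l' x 2
  'x' x 3
  'k' x 2
  'l' x 2
  'k' x 1
RLE = "y2l2x3k2l2k1"


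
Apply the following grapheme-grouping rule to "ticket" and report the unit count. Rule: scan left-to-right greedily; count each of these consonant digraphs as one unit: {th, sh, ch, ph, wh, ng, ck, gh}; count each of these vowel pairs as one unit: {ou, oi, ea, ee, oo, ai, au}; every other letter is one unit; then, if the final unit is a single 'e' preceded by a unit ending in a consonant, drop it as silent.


Word: "ticket" (6 letters)
Left-to-right scan:
  (1) 't' (letter)
  (2) 'i' (letter)
  (3) 'ck' (digraph)
  (4) 'e' (letter)
  (5) 't' (letter)
Units from scan: 5
Sound units = 5 units


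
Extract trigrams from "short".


Word: "short" (length 5)
Number of trigrams = 5 - 3 + 1 = 3
  Position 0: "sho"
  Position 1: "hor"
  Position 2: "ort"
Trigrams = "sho", "hor", "ort"


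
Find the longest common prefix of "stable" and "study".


Word 1: "stable"
Word 2: "study"
Comparing from start:
  Pos 0: 's' == 's'
  Pos 1: 't' == 't'
  Pos 2: 'a' != 'u' (stop)
LCP = "st" (length 2)


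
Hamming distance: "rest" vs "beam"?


Comparing character by character (same length = 4):
  Pos 0: 'r' vs 'b' !=
  Pos 1: 'e' vs 'e' =
  Pos 2: 's' vs 'a' !=
  Pos 3: 't' vs 'm' !=
Hamming distance = 3


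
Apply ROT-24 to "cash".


Word: "cash"
Shift: 24
Each letter → (letter + shift) mod 26:
  'c' (2) + 24 = 0 → 'a'
  'a' (0) + 24 = 24 → 'y'
  's' (18) + 24 = 16 → 'q'
  'h' (7) + 24 = 5 → 'f'
Result = "ayqf"


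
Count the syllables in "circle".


Word: "circle"
Syllable breakdown: cir / cle
Counting: 2 parts
= 2 syllables


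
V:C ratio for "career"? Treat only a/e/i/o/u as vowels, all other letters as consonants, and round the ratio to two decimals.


Word: "career"
Vowels (a,e,i,o,u): 3
Consonants: 3
Ratio = 3/3
= 1.00


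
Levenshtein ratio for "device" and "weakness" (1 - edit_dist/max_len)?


Word 1: "device" (length 6)
Word 2: "weakness" (length 8)
One optimal edit sequence:
  1. substitute 'd' -> 'w'  (+1)
  2. keep 'e'
  3. substitute 'v' -> 'a'  (+1)
  4. substitute 'i' -> 'k'  (+1)
  5. substitute 'c' -> 'n'  (+1)
  6. keep 'e'
  7. insert 's'  (+1)
  8. insert 's'  (+1)
Edit distance = 6
Max length = max(6, 8) = 8
Similarity = 1 - 6/8
= 0.2500


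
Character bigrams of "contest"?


Word: "contest" (length 7)
Number of bigrams = 7 - 2 + 1 = 6
  Position 0: "co"
  Position 1: "on"
  Position 2: "nt"
  Position 3: "te"
  Position 4: "es"
  Position 5: "st"
Bigrams = "co", "on", "nt", "te", "es", "st"


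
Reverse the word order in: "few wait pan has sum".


Original: "few wait pan has sum"
Words (1..n): few | wait | pan | has | sum
Reversed (n..1): sum | has | pan | wait | few
Result = "sum has pan wait few"


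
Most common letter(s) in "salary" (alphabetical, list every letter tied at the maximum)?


Word: "salary"
Letter counts:
  'a': 2
  'l': 1
  'r': 1
  's': 1
  'y': 1
Maximum count = 2
Most frequent = 'a' (2 times each)


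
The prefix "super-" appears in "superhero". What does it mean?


Prefix: super-
As in: superhero -> super- + hero
Meaning = above / beyond


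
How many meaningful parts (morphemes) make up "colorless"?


Word: "colorless"
Morphemes: color | -less
Each morpheme carries meaning
= 2 morphemes


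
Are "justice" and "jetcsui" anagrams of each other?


Word 1: "justice" → sorted: ceijstu
Word 2: "jetcsui" → sorted: ceijstu
Same letters? ceijstu == ceijstu
Anagram = Yes


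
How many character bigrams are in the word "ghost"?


Word: "ghost" (length 5)
Number of 2-grams = length - 2 + 1 = 5 - 2 + 1
= 4


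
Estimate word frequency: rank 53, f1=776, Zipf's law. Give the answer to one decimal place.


Zipf's law: f(r) = f(1) / r
f(1) = 776
f(53) = 776 / 53
= 14.6 occurrences


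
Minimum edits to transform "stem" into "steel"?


Word 1: "stem" (length 4)
Word 2: "steel" (length 5)
One optimal edit sequence (insert/delete/substitute each cost 1):
  1. keep 's'
  2. keep 't'
  3. insert 'e'  (+1)
  4. keep 'e'
  5. substitute 'm' -> 'l'  (+1)
Total edit operations: 2
Edit distance = 2


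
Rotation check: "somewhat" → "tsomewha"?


Word: "somewhat", Candidate: "tsomewha"
Method: check if candidate is substring of word+word
"somewhatsomewhat" contains "tsomewha"? Yes
Is rotation = Yes


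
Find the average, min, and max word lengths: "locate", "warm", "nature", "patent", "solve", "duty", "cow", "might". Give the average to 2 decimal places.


Lengths: "locate"=6, "warm"=4, "nature"=6, "patent"=6, "solve"=5, "duty"=4, "cow"=3, "might"=5
Sum = 39, Count = 8
Average = 39/8 = 4.88
= avg=4.88, min=3, max=6


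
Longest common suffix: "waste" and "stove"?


Word 1: "waste"
Word 2: "stove"
Comparing from end:
  Pos -1: 'e' == 'e'
  Pos -2: 't' != 'v' (stop)
LCS = "e" (length 1)


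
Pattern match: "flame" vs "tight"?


Pattern of "flame": [0, 1, 2, 3, 4]
Pattern of "tight": [0, 1, 2, 3, 0]
Patterns do not match
Same pattern = No


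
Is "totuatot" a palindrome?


Word: "totuatot"
Reversed: "totautot"
Forward == Backward? totuatot != totautot
Palindrome = No


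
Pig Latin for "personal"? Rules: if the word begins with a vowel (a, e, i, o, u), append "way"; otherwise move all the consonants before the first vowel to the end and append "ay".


Word: "personal"
Starts with consonant(s) → move to end, add 'ay'
Consonant cluster: "p"
Pig Latin = "ersonalpay"


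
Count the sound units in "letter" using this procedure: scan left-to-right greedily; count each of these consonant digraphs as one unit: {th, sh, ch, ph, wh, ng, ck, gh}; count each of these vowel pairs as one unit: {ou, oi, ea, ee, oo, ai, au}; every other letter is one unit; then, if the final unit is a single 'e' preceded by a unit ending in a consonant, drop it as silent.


Word: "letter" (6 letters)
Left-to-right scan:
  (1) 'l' (letter)
  (2) 'e' (letter)
  (3) 't' (letter)
  (4) 't' (letter)
  (5) 'e' (letter)
  (6) 'r' (letter)
Units from scan: 6
Sound units = 6 units


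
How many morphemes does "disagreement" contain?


Word: "disagreement"
Morphemes: dis- | agree | -ment
Each morpheme carries meaning
= 3 morphemes


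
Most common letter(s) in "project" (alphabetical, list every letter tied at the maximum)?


Word: "project"
Letter counts:
  'c': 1
  'e': 1
  'j': 1
  'o': 1
  'p': 1
  'r': 1
  't': 1
Maximum count = 1
Most frequent = 'c', 'e', 'j', 'o', 'p', 'r', 't' (1 time each)


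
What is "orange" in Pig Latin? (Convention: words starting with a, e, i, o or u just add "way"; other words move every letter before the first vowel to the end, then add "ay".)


Word: "orange"
Starts with vowel → add 'way'
Pig Latin = "orangeway"


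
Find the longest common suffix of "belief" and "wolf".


Word 1: "belief"
Word 2: "wolf"
Comparing from end:
  Pos -1: 'f' == 'f'
  Pos -2: 'e' != 'l' (stop)
LCS = "f" (length 1)


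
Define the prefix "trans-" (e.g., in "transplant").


Prefix: trans-
Example: transplant (trans- + plant)
Meaning = across


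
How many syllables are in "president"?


Word: "president"
Syllable breakdown: pres / i / dent
Counting: 3 parts
= 3 syllables


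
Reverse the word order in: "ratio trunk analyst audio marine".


Original: "ratio trunk analyst audio marine"
Words (1..n): ratio | trunk | analyst | audio | marine
Reversed (n..1): marine | audio | analyst | trunk | ratio
Result = "marine audio analyst trunk ratio"


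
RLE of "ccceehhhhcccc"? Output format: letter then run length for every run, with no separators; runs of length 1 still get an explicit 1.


String: "ccceehhhhcccc"
Scanning for consecutive runs:
  'c' x 3
  'e' x 2
  'h' x 4
  'c' x 4
RLE = "c3e2h4c4"


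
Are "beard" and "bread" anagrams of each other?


Word 1: "beard" → sorted: abder
Word 2: "bread" → sorted: abder
Same letters? abder == abder
Anagram = Yes


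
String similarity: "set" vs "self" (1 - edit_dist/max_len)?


Word 1: "set" (length 3)
Word 2: "self" (length 4)
One optimal edit sequence:
  1. keep 's'
  2. keep 'e'
  3. insert 'l'  (+1)
  4. substitute 't' -> 'f'  (+1)
Edit distance = 2
Max length = max(3, 4) = 4
Similarity = 1 - 2/4
= 0.5000


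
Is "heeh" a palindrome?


Word: "heeh"
Reversed: "heeh"
Forward == Backward? heeh == heeh
Palindrome = Yes


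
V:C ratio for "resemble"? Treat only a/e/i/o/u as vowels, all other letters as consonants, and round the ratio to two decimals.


Word: "resemble"
Vowels (a,e,i,o,u): 3
Consonants: 5
Ratio = 3/5
= 0.60


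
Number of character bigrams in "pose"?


Word: "pose" (length 4)
Number of 2-grams = length - 2 + 1 = 4 - 2 + 1
= 3


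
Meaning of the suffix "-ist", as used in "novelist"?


Suffix: -ist
Example: novelist = novel + -ist
Meaning = one who practices


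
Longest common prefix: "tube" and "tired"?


Word 1: "tube"
Word 2: "tired"
Comparing from start:
  Pos 0: 't' == 't'
  Pos 1: 'u' != 'i' (stop)
LCP = "t" (length 1)


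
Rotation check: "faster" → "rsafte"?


Word: "faster", Candidate: "rsafte"
Method: check if candidate is substring of word+word
"fasterfaster" contains "rsafte"? No
Is rotation = No


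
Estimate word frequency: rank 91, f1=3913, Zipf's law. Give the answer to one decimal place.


Zipf's law: f(r) = f(1) / r
f(1) = 3913
f(91) = 3913 / 91
= 43.0 occurrences


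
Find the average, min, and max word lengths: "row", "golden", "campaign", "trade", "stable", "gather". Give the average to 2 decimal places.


Lengths: "row"=3, "golden"=6, "campaign"=8, "trade"=5, "stable"=6, "gather"=6
Sum = 34, Count = 6
Average = 34/6 = 5.67
= avg=5.67, min=3, max=8


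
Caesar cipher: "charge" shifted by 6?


Word: "charge"
Shift: 6
Each letter → (letter + shift) mod 26:
  'c' (2) + 6 = 8 → 'i'
  'h' (7) + 6 = 13 → 'n'
  'a' (0) + 6 = 6 → 'g'
  'r' (17) + 6 = 23 → 'x'
  'g' (6) + 6 = 12 → 'm'
  'e' (4) + 6 = 10 → 'k'
Result = "ingxmk"


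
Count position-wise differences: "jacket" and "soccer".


Comparing character by character (same length = 6):
  Pos 0: 'j' vs 's' !=
  Pos 1: 'a' vs 'o' !=
  Pos 2: 'c' vs 'c' =
  Pos 3: 'k' vs 'c' !=
  Pos 4: 'e' vs 'e' =
  Pos 5: 't' vs 'r' !=
Hamming distance = 4


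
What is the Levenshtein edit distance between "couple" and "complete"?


Word 1: "couple" (length 6)
Word 2: "complete" (length 8)
One optimal edit sequence (insert/delete/substitute each cost 1):
  1. keep 'c'
  2. keep 'o'
  3. substitute 'u' -> 'm'  (+1)
  4. keep 'p'
  5. keep 'l'
  6. insert 'e'  (+1)
  7. insert 't'  (+1)
  8. keep 'e'
Total edit operations: 3
Edit distance = 3


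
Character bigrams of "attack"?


Word: "attack" (length 6)
Number of bigrams = 6 - 2 + 1 = 5
  Position 0: "at"
  Position 1: "tt"
  Position 2: "ta"
  Position 3: "ac"
  Position 4: "ck"
Bigrams = "at", "tt", "ta", "ac", "ck"


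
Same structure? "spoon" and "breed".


Pattern of "spoon": [0, 1, 2, 2, 3]
Pattern of "breed": [0, 1, 2, 2, 3]
Patterns match
Same pattern = Yes


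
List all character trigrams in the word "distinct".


Word: "distinct" (length 8)
Number of trigrams = 8 - 3 + 1 = 6
  Position 0: "dis"
  Position 1: "ist"
  Position 2: "sti"
  Position 3: "tin"
  Position 4: "inc"
  Position 5: "nct"
Trigrams = "dis", "ist", "sti", "tin", "inc", "nct"


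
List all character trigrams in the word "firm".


Word: "firm" (length 4)
Number of trigrams = 4 - 3 + 1 = 2
  Position 0: "fir"
  Position 1: "irm"
Trigrams = "fir", "irm"


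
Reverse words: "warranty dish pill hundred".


Original: "warranty dish pill hundred"
Words (1..n): warranty | dish | pill | hundred
Reversed (n..1): hundred | pill | dish | warranty
Result = "hundred pill dish warranty"


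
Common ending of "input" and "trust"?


Word 1: "input"
Word 2: "trust"
Comparing from end:
  Pos -1: 't' == 't'
  Pos -2: 'u' != 's' (stop)
LCS = "t" (length 1)


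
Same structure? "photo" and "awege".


Pattern of "photo": [0, 1, 2, 3, 2]
Pattern of "awege": [0, 1, 2, 3, 2]
Patterns match
Same pattern = Yes


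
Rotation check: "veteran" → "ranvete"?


Word: "veteran", Candidate: "ranvete"
Method: check if candidate is substring of word+word
"veteranveteran" contains "ranvete"? Yes
Is rotation = Yes


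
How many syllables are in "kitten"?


Word: "kitten"
Syllable breakdown: kit | ten
Counting: 2 parts
= 2 syllables


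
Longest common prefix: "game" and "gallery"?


Word 1: "game"
Word 2: "gallery"
Comparing from start:
  Pos 0: 'g' == 'g'
  Pos 1: 'a' == 'a'
  Pos 2: 'm' != 'l' (stop)
LCP = "ga" (length 2)


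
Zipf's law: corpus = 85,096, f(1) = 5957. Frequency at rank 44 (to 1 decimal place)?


Zipf's law: f(r) = f(1) / r
f(1) = 5957
f(44) = 5957 / 44
= 135.4 occurrences


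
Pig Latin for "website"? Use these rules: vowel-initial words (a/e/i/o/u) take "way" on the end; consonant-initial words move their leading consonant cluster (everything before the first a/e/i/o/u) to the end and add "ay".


Word: "website"
Starts with consonant(s) → move to end, add 'ay'
Consonant cluster: "w"
Pig Latin = "ebsiteway"


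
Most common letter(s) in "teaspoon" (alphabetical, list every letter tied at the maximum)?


Word: "teaspoon"
Letter counts:
  'a': 1
  'e': 1
  'n': 1
  'o': 2
  'p': 1
  's': 1
  't': 1
Maximum count = 2
Most frequent = 'o' (2 times each)


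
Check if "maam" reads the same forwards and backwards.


Word: "maam"
Reversed: "maam"
Forward == Backward? maam == maam
Palindrome = Yes


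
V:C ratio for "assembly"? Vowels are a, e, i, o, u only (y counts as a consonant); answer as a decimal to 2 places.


Word: "assembly"
Vowels (a,e,i,o,u): 2
Consonants: 6
Ratio = 2/6
= 0.33


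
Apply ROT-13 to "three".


Word: "three"
Shift: 13
Each letter → (letter + shift) mod 26:
  't' (19) + 13 = 6 → 'g'
  'h' (7) + 13 = 20 → 'u'
  'r' (17) + 13 = 4 → 'e'
  'e' (4) + 13 = 17 → 'r'
  'e' (4) + 13 = 17 → 'r'
Result = "guerr"


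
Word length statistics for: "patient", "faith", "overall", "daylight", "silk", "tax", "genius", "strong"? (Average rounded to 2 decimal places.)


Lengths: "patient"=7, "faith"=5, "overall"=7, "daylight"=8, "silk"=4, "tax"=3, "genius"=6, "strong"=6
Sum = 46, Count = 8
Average = 46/8 = 5.75
= avg=5.75, min=3, max=8


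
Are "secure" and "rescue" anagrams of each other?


Word 1: "secure" → sorted: ceersu
Word 2: "rescue" → sorted: ceersu
Same letters? ceersu == ceersu
Anagram = Yes


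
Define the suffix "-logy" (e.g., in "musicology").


Suffix: -logy
As in: musicology -> music + -logy, with a spelling change
Meaning = study of


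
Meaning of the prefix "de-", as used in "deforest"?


Prefix: de-
As in: deforest -> de- + forest
Meaning = remove / reverse


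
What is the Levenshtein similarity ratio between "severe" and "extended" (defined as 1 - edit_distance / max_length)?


Word 1: "severe" (length 6)
Word 2: "extended" (length 8)
One optimal edit sequence:
  1. substitute 's' -> 'e'  (+1)
  2. substitute 'e' -> 'x'  (+1)
  3. substitute 'v' -> 't'  (+1)
  4. keep 'e'
  5. insert 'n'  (+1)
  6. substitute 'r' -> 'd'  (+1)
  7. keep 'e'
  8. insert 'd'  (+1)
Edit distance = 6
Max length = max(6, 8) = 8
Similarity = 1 - 6/8
= 0.2500


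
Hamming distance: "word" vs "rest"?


Comparing character by character (same length = 4):
  Pos 0: 'w' vs 'r' !=
  Pos 1: 'o' vs 'e' !=
  Pos 2: 'r' vs 's' !=
  Pos 3: 'd' vs 't' !=
Hamming distance = 4


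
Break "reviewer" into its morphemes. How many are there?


Word: "reviewer"
Morphemes: re- / view / -er
Each morpheme carries meaning
= 3 morphemes


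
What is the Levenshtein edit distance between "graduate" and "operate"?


Word 1: "graduate" (length 8)
Word 2: "operate" (length 7)
One optimal edit sequence (insert/delete/substitute each cost 1):
  1. delete 'g'  (+1)
  2. substitute 'r' -> 'o'  (+1)
  3. substitute 'a' -> 'p'  (+1)
  4. substitute 'd' -> 'e'  (+1)
  5. substitute 'u' -> 'r'  (+1)
  6. keep 'a'
  7. keep 't'
  8. keep 'e'
Total edit operations: 5
Edit distance = 5


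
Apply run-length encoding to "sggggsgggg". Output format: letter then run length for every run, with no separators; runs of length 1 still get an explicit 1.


String: "sggggsgggg"
Scanning for consecutive runs:
  's' x 1
  'g' x 4
  's' x 1
  'g' x 4
RLE = "s1g4s1g4"


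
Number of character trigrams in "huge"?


Word: "huge" (length 4)
Number of 3-grams = length - 3 + 1 = 4 - 3 + 1
= 2


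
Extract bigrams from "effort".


Word: "effort" (length 6)
Number of bigrams = 6 - 2 + 1 = 5
  Position 0: "ef"
  Position 1: "ff"
  Position 2: "fo"
  Position 3: "or"
  Position 4: "rt"
Bigrams = "ef", "ff", "fo", "or", "rt"


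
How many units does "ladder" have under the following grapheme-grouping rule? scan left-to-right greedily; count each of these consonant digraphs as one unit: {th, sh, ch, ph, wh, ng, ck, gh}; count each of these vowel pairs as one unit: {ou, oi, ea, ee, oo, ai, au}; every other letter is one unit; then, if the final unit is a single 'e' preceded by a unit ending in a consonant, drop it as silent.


Word: "ladder" (6 letters)
Left-to-right scan:
  [1] 'l' (letter)
  [2] 'a' (letter)
  [3] 'd' (letter)
  [4] 'd' (letter)
  [5] 'e' (letter)
  [6] 'r' (letter)
Units from scan: 6
Sound units = 6 units


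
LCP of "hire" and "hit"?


Word 1: "hire"
Word 2: "hit"
Comparing from start:
  Pos 0: 'h' == 'h'
  Pos 1: 'i' == 'i'
  Pos 2: 'r' != 't' (stop)
LCP = "hi" (length 2)


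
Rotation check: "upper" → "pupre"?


Word: "upper", Candidate: "pupre"
Method: check if candidate is substring of word+word
"upperupper" contains "pupre"? No
Is rotation = No


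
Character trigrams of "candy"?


Word: "candy" (length 5)
Number of trigrams = 5 - 3 + 1 = 3
  Position 0: "can"
  Position 1: "and"
  Position 2: "ndy"
Trigrams = "can", "and", "ndy"


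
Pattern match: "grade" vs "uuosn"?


Pattern of "grade": [0, 1, 2, 3, 4]
Pattern of "uuosn": [0, 0, 1, 2, 3]
Patterns do not match
Same pattern = No


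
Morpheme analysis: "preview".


Word: "preview"
Morphemes: pre- | view
Each morpheme carries meaning
= 2 morphemes


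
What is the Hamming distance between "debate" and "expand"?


Comparing character by character (same length = 6):
  Pos 0: 'd' vs 'e' !=
  Pos 1: 'e' vs 'x' !=
  Pos 2: 'b' vs 'p' !=
  Pos 3: 'a' vs 'a' =
  Pos 4: 't' vs 'n' !=
  Pos 5: 'e' vs 'd' !=
Hamming distance = 5


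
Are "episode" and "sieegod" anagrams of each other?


Word 1: "episode" → sorted: deeiops
Word 2: "sieegod" → sorted: deegios
Same letters? deeiops != deegios
Anagram = No


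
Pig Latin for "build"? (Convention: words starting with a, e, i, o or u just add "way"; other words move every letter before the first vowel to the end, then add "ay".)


Word: "build"
Starts with consonant(s) → move to end, add 'ay'
Consonant cluster: "b"
Pig Latin = "uildbay"


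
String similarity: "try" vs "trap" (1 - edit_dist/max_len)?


Word 1: "try" (length 3)
Word 2: "trap" (length 4)
One optimal edit sequence:
  1. keep 't'
  2. keep 'r'
  3. insert 'a'  (+1)
  4. substitute 'y' -> 'p'  (+1)
Edit distance = 2
Max length = max(3, 4) = 4
Similarity = 1 - 2/4
= 0.5000


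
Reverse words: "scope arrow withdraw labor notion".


Original: "scope arrow withdraw labor notion"
Words (1..n): scope | arrow | withdraw | labor | notion
Reversed (n..1): notion | labor | withdraw | arrow | scope
Result = "notion labor withdraw arrow scope"


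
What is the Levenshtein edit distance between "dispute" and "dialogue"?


Word 1: "dispute" (length 7)
Word 2: "dialogue" (length 8)
One optimal edit sequence (insert/delete/substitute each cost 1):
  1. keep 'd'
  2. keep 'i'
  3. insert 'a'  (+1)
  4. substitute 's' -> 'l'  (+1)
  5. substitute 'p' -> 'o'  (+1)
  6. substitute 'u' -> 'g'  (+1)
  7. substitute 't' -> 'u'  (+1)
  8. keep 'e'
Total edit operations: 5
Edit distance = 5


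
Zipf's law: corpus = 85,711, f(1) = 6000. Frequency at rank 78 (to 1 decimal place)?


Zipf's law: f(r) = f(1) / r
f(1) = 6000
f(78) = 6000 / 78
= 76.9 occurrences


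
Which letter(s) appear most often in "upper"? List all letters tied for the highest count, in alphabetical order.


Word: "upper"
Letter counts:
  'e': 1
  'p': 2
  'r': 1
  'u': 1
Maximum count = 2
Most frequent = 'p' (2 times each)


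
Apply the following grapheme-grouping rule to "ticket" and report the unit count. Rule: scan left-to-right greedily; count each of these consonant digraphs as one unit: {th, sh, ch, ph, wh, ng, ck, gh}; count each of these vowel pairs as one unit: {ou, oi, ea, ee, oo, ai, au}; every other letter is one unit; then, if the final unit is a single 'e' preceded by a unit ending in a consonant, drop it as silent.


Word: "ticket" (6 letters)
Left-to-right scan:
  1. 't' (letter)
  2. 'i' (letter)
  3. 'ck' (digraph)
  4. 'e' (letter)
  5. 't' (letter)
Units from scan: 5
Sound units = 5 units


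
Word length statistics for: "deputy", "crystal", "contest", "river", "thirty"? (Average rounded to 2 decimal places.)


Lengths: "deputy"=6, "crystal"=7, "contest"=7, "river"=5, "thirty"=6
Sum = 31, Count = 5
Average = 31/5 = 6.20
= avg=6.20, min=5, max=7


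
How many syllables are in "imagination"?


Word: "imagination"
Syllable breakdown: i · mag · i · na · tion
Counting: 5 parts
= 5 syllables


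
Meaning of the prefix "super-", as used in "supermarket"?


Prefix: super-
Example: supermarket (super- + market)
Meaning = above / beyond


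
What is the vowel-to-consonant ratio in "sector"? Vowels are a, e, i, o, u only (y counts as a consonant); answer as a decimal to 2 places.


Word: "sector"
Vowels (a,e,i,o,u): 2
Consonants: 4
Ratio = 2/4
= 0.50
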